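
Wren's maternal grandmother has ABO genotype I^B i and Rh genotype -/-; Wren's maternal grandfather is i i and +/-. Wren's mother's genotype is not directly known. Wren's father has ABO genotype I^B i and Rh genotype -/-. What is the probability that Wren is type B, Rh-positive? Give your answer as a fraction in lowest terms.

Wren's mother's ABO genotype from I^B i × i i: 1/2 I^B i, 1/2 i i.
Crossing each possibility with the father I^B i and summing P(type B): 1/2·3/4 + 1/2·1/2 = 5/8.
Similarly for Rh via the mother's Rh distribution: P(Rh+) = 1/4.
Independent loci: 5/8 × 1/4 = 5/32.

5/32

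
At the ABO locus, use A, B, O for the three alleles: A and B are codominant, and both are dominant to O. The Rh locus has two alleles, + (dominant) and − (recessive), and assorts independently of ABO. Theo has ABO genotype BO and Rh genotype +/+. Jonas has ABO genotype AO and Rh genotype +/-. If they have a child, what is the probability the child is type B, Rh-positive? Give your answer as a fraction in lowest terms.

1/4

ABO cross BO × AO → offspring phenotypes: 1/4 O, 1/4 A, 1/4 B, 1/4 AB.
Rh cross +/+ × +/- → 1 Rh+.
Independent loci: P(type B, Rh-positive) = 1/4 × 1 = 1/4.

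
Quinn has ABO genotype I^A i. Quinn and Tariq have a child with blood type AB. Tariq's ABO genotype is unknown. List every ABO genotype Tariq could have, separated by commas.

For each candidate genotype of Tariq, check whether crossing it with I^A i can produce every observed child phenotype.
  I^A I^A → possible child types {A} ✗
  I^A I^B → possible child types {A, B, AB} ✓
  I^A i → possible child types {O, A} ✗
  I^B I^B → possible child types {B, AB} ✓
  I^B i → possible child types {O, A, B, AB} ✓
  i i → possible child types {O, A} ✗

I^A I^B, I^B I^B, I^B i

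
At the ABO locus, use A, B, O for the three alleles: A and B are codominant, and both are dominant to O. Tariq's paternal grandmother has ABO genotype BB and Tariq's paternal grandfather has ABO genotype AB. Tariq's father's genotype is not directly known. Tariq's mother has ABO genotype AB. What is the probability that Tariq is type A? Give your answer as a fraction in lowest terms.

1/8

Tariq's father's ABO genotype from BB × AB: 1/2 AB, 1/2 BB.
Crossing each possibility with the mother AB and summing P(type A): 1/2·1/4 + 1/2·0 = 1/8.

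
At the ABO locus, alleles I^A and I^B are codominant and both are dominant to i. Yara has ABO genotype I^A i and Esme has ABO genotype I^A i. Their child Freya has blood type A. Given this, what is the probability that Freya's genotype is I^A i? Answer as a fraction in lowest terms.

Cross I^A i × I^A i → 1/4 I^A I^A, 1/2 I^A i, 1/4 i i.
Type-A genotypes among offspring: I^A I^A (1/4), I^A i (1/2); total 3/4.
P(I^A i | type A) = (1/2) / (3/4) = 2/3.

2/3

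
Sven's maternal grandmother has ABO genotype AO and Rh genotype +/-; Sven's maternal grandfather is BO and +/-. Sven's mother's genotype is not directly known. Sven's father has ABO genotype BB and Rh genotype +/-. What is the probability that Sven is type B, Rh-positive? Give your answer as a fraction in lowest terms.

9/16

Sven's mother's ABO genotype from AO × BO: 1/4 AB, 1/4 AO, 1/4 BO, 1/4 OO.
Crossing each possibility with the father BB and summing P(type B): 1/4·1/2 + 1/4·1/2 + 1/4·1 + 1/4·1 = 3/4.
Similarly for Rh via the mother's Rh distribution: P(Rh+) = 3/4.
Independent loci: 3/4 × 3/4 = 9/16.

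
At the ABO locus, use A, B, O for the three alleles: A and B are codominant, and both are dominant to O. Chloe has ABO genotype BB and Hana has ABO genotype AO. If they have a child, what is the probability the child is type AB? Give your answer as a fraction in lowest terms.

1/2

ABO cross BB × AO → offspring phenotypes: 1/2 B, 1/2 AB.
So P(type AB) = 1/2.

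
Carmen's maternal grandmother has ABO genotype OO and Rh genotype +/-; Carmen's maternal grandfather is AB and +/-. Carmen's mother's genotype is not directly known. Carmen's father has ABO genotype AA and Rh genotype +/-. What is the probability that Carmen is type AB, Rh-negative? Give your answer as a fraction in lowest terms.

Carmen's mother's ABO genotype from OO × AB: 1/2 AO, 1/2 BO.
Crossing each possibility with the father AA and summing P(type AB): 1/2·0 + 1/2·1/2 = 1/4.
Similarly for Rh via the mother's Rh distribution: P(Rh-) = 1/4.
Independent loci: 1/4 × 1/4 = 1/16.

1/16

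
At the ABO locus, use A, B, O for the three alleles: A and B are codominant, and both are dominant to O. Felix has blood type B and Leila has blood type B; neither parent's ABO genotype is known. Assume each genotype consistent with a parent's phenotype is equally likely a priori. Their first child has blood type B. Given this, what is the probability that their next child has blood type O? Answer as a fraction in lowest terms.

1/20

Possible genotypes: Felix ∈ {BB, BO}; Leila ∈ {BB, BO}.
Weight each parental genotype pair by prior × P(type-B child):
  BB × BB: posterior weight 4/15; P(next child type O) = 0.
  BB × BO: posterior weight 4/15; P(next child type O) = 0.
  BO × BB: posterior weight 4/15; P(next child type O) = 0.
  BO × BO: posterior weight 1/5; P(next child type O) = 1/4.
Weighted sum = 1/20.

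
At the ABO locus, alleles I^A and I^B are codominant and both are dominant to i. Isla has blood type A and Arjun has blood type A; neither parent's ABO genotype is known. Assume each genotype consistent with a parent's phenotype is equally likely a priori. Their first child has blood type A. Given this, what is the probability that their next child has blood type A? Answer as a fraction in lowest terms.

Possible genotypes: Isla ∈ {I^A I^A, I^A i}; Arjun ∈ {I^A I^A, I^A i}.
Weight each parental genotype pair by prior × P(type-A child):
  I^A I^A × I^A I^A: posterior weight 4/15; P(next child type A) = 1.
  I^A I^A × I^A i: posterior weight 4/15; P(next child type A) = 1.
  I^A i × I^A I^A: posterior weight 4/15; P(next child type A) = 1.
  I^A i × I^A i: posterior weight 1/5; P(next child type A) = 3/4.
Weighted sum = 19/20.

19/20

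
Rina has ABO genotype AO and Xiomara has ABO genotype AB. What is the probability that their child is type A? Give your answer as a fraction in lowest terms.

1/2

ABO cross AO × AB → offspring phenotypes: 1/2 A, 1/4 B, 1/4 AB.
So P(type A) = 1/2.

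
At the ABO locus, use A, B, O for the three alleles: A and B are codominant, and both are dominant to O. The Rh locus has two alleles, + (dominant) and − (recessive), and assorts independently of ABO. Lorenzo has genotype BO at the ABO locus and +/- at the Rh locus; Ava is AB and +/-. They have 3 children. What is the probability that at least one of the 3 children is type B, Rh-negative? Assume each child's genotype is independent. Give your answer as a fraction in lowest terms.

169/512

ABO cross BO × AB → 1/4 A, 1/2 B, 1/4 AB.
Rh cross +/- × +/- → 3/4 Rh+, 1/4 Rh-; so P(type B, Rh-negative) = 1/2 × 1/4 = 1/8 per child.
P(none) = (7/8)^3 = 343/512; P(at least one) = 1 − 343/512 = 169/512.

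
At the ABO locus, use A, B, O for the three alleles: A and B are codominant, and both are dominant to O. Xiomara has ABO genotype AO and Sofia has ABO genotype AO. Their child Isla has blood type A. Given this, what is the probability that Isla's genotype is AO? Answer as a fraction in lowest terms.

2/3

Cross AO × AO → 1/4 AA, 1/2 AO, 1/4 OO.
Type-A genotypes among offspring: AA (1/4), AO (1/2); total 3/4.
P(AO | type A) = (1/2) / (3/4) = 2/3.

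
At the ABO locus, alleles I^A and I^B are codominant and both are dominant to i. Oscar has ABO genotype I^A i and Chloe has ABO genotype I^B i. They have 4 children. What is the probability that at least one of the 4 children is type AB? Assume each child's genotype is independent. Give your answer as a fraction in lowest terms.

175/256

ABO cross I^A i × I^B i → 1/4 O, 1/4 A, 1/4 B, 1/4 AB.
So P(type AB) = 1/4 per child.
P(none) = (3/4)^4 = 81/256; P(at least one) = 1 − 81/256 = 175/256.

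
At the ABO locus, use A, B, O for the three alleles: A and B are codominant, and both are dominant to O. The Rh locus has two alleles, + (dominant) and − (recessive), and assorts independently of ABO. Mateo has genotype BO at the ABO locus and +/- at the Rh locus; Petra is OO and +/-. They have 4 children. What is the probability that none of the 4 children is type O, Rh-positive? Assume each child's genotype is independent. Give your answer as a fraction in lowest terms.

ABO cross BO × OO → 1/2 O, 1/2 B.
Rh cross +/- × +/- → 3/4 Rh+, 1/4 Rh-; so P(type O, Rh-positive) = 1/2 × 3/4 = 3/8 per child.
P(not type O, Rh-positive) = 5/8 for one child; (5/8)^4 = 625/4096.

625/4096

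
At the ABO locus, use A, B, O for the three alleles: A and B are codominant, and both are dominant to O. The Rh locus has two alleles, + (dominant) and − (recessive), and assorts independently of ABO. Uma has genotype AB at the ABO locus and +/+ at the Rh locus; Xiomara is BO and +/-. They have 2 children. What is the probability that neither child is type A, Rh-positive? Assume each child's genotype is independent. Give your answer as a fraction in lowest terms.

9/16

ABO cross AB × BO → 1/4 A, 1/2 B, 1/4 AB.
Rh cross +/+ × +/- → 1 Rh+; so P(type A, Rh-positive) = 1/4 × 1 = 1/4 per child.
P(not type A, Rh-positive) = 3/4 for one child; (3/4)^2 = 9/16.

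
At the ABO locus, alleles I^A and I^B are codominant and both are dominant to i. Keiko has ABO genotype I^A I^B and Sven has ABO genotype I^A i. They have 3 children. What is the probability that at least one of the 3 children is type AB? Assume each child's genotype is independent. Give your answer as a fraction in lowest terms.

37/64

ABO cross I^A I^B × I^A i → 1/2 A, 1/4 B, 1/4 AB.
So P(type AB) = 1/4 per child.
P(none) = (3/4)^3 = 27/64; P(at least one) = 1 − 27/64 = 37/64.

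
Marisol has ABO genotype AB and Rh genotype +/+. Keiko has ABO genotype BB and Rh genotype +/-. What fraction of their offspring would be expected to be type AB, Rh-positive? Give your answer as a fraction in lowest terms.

1/2

ABO cross AB × BB → offspring phenotypes: 1/2 B, 1/2 AB.
Rh cross +/+ × +/- → 1 Rh+.
Independent loci: P(type AB, Rh-positive) = 1/2 × 1 = 1/2.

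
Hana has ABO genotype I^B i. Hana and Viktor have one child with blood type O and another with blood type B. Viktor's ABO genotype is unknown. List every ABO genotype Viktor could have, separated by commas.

For each candidate genotype of Viktor, check whether crossing it with I^B i can produce every observed child phenotype.
  I^A I^A → possible child types {A, AB} ✗
  I^A I^B → possible child types {A, B, AB} ✗
  I^A i → possible child types {O, A, B, AB} ✓
  I^B I^B → possible child types {B} ✗
  I^B i → possible child types {O, B} ✓
  i i → possible child types {O, B} ✓

I^A i, I^B i, i i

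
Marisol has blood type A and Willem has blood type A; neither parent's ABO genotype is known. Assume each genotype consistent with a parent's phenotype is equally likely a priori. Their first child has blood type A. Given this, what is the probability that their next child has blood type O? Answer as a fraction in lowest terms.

1/20

Possible genotypes: Marisol ∈ {AA, AO}; Willem ∈ {AA, AO}.
Weight each parental genotype pair by prior × P(type-A child):
  AA × AA: posterior weight 4/15; P(next child type O) = 0.
  AA × AO: posterior weight 4/15; P(next child type O) = 0.
  AO × AA: posterior weight 4/15; P(next child type O) = 0.
  AO × AO: posterior weight 1/5; P(next child type O) = 1/4.
Weighted sum = 1/20.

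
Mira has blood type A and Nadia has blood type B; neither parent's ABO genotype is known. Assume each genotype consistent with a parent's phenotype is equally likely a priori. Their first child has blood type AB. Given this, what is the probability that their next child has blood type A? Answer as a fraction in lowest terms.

5/36

Possible genotypes: Mira ∈ {AA, AO}; Nadia ∈ {BB, BO}.
Weight each parental genotype pair by prior × P(type-AB child):
  AA × BB: posterior weight 4/9; P(next child type A) = 0.
  AA × BO: posterior weight 2/9; P(next child type A) = 1/2.
  AO × BB: posterior weight 2/9; P(next child type A) = 0.
  AO × BO: posterior weight 1/9; P(next child type A) = 1/4.
Weighted sum = 5/36.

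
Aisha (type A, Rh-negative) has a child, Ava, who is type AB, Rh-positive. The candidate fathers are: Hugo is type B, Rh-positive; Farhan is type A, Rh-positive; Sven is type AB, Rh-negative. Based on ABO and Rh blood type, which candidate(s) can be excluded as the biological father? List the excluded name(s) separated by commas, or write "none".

Farhan, Sven

A candidate is excluded only if no genotype consistent with his phenotype could produce a type AB, Rh-positive child with a type A, Rh-negative mother.
Farhan (type A, Rh+): no genotype consistent with that phenotype can produce a type-AB Rh+ child with a type-A mother.
Sven (type AB, Rh-): no genotype consistent with that phenotype can produce a type-AB Rh+ child with a type-A mother.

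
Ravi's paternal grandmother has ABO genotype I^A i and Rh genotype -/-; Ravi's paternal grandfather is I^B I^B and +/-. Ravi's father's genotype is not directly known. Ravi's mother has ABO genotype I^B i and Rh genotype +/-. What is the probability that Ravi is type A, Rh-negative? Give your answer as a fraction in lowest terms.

3/64

Ravi's father's ABO genotype from I^A i × I^B I^B: 1/2 I^A I^B, 1/2 I^B i.
Crossing each possibility with the mother I^B i and summing P(type A): 1/2·1/4 + 1/2·0 = 1/8.
Similarly for Rh via the father's Rh distribution: P(Rh-) = 3/8.
Independent loci: 1/8 × 3/8 = 3/64.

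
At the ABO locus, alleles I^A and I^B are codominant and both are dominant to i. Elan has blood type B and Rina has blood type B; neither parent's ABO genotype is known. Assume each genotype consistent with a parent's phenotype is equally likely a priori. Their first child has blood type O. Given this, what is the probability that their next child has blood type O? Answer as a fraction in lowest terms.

1/4

Possible genotypes: Elan ∈ {I^B I^B, I^B i}; Rina ∈ {I^B I^B, I^B i}.
Weight each parental genotype pair by prior × P(type-O child):
  I^B i × I^B i: posterior weight 1; P(next child type O) = 1/4.
Weighted sum = 1/4.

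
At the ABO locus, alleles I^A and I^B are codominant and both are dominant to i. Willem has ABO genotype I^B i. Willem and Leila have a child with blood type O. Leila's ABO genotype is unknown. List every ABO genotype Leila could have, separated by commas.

For each candidate genotype of Leila, check whether crossing it with I^B i can produce every observed child phenotype.
  I^A I^A → possible child types {A, AB} ✗
  I^A I^B → possible child types {A, B, AB} ✗
  I^A i → possible child types {O, A, B, AB} ✓
  I^B I^B → possible child types {B} ✗
  I^B i → possible child types {O, B} ✓
  i i → possible child types {O, B} ✓

I^A i, I^B i, i i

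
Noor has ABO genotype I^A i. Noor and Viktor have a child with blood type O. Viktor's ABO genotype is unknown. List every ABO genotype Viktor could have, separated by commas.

For each candidate genotype of Viktor, check whether crossing it with I^A i can produce every observed child phenotype.
  I^A I^A → possible child types {A} ✗
  I^A I^B → possible child types {A, B, AB} ✗
  I^A i → possible child types {O, A} ✓
  I^B I^B → possible child types {B, AB} ✗
  I^B i → possible child types {O, A, B, AB} ✓
  i i → possible child types {O, A} ✓

I^A i, I^B i, i i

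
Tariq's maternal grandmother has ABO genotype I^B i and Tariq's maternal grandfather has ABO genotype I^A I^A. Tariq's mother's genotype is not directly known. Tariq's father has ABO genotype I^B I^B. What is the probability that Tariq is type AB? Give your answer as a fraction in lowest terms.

Tariq's mother's ABO genotype from I^B i × I^A I^A: 1/2 I^A I^B, 1/2 I^A i.
Crossing each possibility with the father I^B I^B and summing P(type AB): 1/2·1/2 + 1/2·1/2 = 1/2.

1/2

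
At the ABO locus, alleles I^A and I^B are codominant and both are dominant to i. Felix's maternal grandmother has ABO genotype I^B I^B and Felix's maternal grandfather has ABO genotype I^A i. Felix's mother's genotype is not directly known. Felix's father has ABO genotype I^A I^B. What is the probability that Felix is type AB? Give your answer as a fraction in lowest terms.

3/8

Felix's mother's ABO genotype from I^B I^B × I^A i: 1/2 I^A I^B, 1/2 I^B i.
Crossing each possibility with the father I^A I^B and summing P(type AB): 1/2·1/2 + 1/2·1/4 = 3/8.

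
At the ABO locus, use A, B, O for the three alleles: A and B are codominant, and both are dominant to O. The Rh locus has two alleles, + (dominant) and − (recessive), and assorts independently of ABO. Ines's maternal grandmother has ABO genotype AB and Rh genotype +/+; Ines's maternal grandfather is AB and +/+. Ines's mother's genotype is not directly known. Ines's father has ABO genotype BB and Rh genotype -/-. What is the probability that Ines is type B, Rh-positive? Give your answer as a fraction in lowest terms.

1/2

Ines's mother's ABO genotype from AB × AB: 1/4 AA, 1/2 AB, 1/4 BB.
Crossing each possibility with the father BB and summing P(type B): 1/4·0 + 1/2·1/2 + 1/4·1 = 1/2.
Similarly for Rh via the mother's Rh distribution: P(Rh+) = 1.
Independent loci: 1/2 × 1 = 1/2.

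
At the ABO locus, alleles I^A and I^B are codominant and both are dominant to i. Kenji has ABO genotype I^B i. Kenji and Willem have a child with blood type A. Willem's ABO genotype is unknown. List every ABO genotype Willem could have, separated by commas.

I^A I^A, I^A I^B, I^A i

For each candidate genotype of Willem, check whether crossing it with I^B i can produce every observed child phenotype.
  I^A I^A → possible child types {A, AB} ✓
  I^A I^B → possible child types {A, B, AB} ✓
  I^A i → possible child types {O, A, B, AB} ✓
  I^B I^B → possible child types {B} ✗
  I^B i → possible child types {O, B} ✗
  i i → possible child types {O, B} ✗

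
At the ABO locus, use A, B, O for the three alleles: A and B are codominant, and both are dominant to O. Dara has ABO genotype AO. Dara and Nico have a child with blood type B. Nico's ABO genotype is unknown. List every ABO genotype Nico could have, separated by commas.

AB, BB, BO

For each candidate genotype of Nico, check whether crossing it with AO can produce every observed child phenotype.
  AA → possible child types {A} ✗
  AB → possible child types {A, B, AB} ✓
  AO → possible child types {O, A} ✗
  BB → possible child types {B, AB} ✓
  BO → possible child types {O, A, B, AB} ✓
  OO → possible child types {O, A} ✗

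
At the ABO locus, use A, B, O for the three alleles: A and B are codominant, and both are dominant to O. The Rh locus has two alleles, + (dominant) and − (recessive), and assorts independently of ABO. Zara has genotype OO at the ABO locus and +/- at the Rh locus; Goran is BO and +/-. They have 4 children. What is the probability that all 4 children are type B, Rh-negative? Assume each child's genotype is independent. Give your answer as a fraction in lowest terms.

ABO cross OO × BO → 1/2 O, 1/2 B.
Rh cross +/- × +/- → 3/4 Rh+, 1/4 Rh-; so P(type B, Rh-negative) = 1/2 × 1/4 = 1/8 per child.
All 4 independent: (1/8)^4 = 1/4096.

1/4096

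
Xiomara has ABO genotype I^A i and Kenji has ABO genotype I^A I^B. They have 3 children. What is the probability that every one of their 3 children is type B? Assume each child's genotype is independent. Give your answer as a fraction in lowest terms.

ABO cross I^A i × I^A I^B → 1/2 A, 1/4 B, 1/4 AB.
So P(type B) = 1/4 per child.
All 3 independent: (1/4)^3 = 1/64.

1/64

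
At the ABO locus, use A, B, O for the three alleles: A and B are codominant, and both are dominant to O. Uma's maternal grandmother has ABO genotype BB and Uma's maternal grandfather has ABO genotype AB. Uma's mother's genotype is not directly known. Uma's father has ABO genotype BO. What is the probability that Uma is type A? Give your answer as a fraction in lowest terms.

Uma's mother's ABO genotype from BB × AB: 1/2 AB, 1/2 BB.
Crossing each possibility with the father BO and summing P(type A): 1/2·1/4 + 1/2·0 = 1/8.

1/8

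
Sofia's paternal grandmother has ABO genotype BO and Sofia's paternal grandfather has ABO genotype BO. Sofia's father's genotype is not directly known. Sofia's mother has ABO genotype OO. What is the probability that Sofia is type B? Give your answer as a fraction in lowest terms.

1/2

Sofia's father's ABO genotype from BO × BO: 1/4 BB, 1/2 BO, 1/4 OO.
Crossing each possibility with the mother OO and summing P(type B): 1/4·1 + 1/2·1/2 + 1/4·0 = 1/2.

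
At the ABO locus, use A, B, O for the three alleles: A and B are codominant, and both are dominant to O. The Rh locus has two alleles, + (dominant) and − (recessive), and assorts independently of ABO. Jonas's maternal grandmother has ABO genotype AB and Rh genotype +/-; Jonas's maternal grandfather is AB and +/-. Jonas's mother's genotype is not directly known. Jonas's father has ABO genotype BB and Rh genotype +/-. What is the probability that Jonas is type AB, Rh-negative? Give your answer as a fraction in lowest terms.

1/8

Jonas's mother's ABO genotype from AB × AB: 1/4 AA, 1/2 AB, 1/4 BB.
Crossing each possibility with the father BB and summing P(type AB): 1/4·1 + 1/2·1/2 + 1/4·0 = 1/2.
Similarly for Rh via the mother's Rh distribution: P(Rh-) = 1/4.
Independent loci: 1/2 × 1/4 = 1/8.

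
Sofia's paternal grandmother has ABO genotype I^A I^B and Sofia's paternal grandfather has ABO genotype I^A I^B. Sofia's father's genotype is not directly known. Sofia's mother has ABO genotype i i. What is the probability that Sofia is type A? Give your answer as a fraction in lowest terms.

Sofia's father's ABO genotype from I^A I^B × I^A I^B: 1/4 I^A I^A, 1/2 I^A I^B, 1/4 I^B I^B.
Crossing each possibility with the mother i i and summing P(type A): 1/4·1 + 1/2·1/2 + 1/4·0 = 1/2.

1/2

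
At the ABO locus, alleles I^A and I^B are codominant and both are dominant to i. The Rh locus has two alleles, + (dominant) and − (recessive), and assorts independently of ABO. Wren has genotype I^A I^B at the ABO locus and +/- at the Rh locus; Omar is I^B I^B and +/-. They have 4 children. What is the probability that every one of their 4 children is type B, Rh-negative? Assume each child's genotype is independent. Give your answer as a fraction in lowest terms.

ABO cross I^A I^B × I^B I^B → 1/2 B, 1/2 AB.
Rh cross +/- × +/- → 3/4 Rh+, 1/4 Rh-; so P(type B, Rh-negative) = 1/2 × 1/4 = 1/8 per child.
All 4 independent: (1/8)^4 = 1/4096.

1/4096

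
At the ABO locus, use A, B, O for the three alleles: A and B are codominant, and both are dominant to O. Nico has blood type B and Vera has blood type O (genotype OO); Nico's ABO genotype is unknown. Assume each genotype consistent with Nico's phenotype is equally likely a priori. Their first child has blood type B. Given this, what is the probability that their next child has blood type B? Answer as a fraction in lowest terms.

Possible genotypes: Nico ∈ {BB, BO}; Vera ∈ {OO}.
Weight each parental genotype pair by prior × P(type-B child):
  BB × OO: posterior weight 2/3; P(next child type B) = 1.
  BO × OO: posterior weight 1/3; P(next child type B) = 1/2.
Weighted sum = 5/6.

5/6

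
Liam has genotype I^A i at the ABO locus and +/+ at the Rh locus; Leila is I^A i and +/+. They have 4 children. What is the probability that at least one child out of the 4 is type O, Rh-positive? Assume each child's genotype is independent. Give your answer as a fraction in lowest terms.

ABO cross I^A i × I^A i → 1/4 O, 3/4 A.
Rh cross +/+ × +/+ → 1 Rh+; so P(type O, Rh-positive) = 1/4 × 1 = 1/4 per child.
P(none) = (3/4)^4 = 81/256; P(at least one) = 1 − 81/256 = 175/256.

175/256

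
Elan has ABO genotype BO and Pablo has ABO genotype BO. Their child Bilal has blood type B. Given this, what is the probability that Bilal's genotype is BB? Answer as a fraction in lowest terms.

1/3

Cross BO × BO → 1/4 BB, 1/2 BO, 1/4 OO.
Type-B genotypes among offspring: BB (1/4), BO (1/2); total 3/4.
P(BB | type B) = (1/4) / (3/4) = 1/3.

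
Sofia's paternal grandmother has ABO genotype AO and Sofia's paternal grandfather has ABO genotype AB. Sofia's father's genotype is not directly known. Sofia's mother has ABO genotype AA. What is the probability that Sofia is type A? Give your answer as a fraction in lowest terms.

3/4

Sofia's father's ABO genotype from AO × AB: 1/4 AA, 1/4 AB, 1/4 AO, 1/4 BO.
Crossing each possibility with the mother AA and summing P(type A): 1/4·1 + 1/4·1/2 + 1/4·1 + 1/4·1/2 = 3/4.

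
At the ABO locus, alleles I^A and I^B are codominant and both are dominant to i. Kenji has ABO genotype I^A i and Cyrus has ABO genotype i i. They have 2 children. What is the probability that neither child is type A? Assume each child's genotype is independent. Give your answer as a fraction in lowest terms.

1/4

ABO cross I^A i × i i → 1/2 O, 1/2 A.
So P(type A) = 1/2 per child.
P(not type A) = 1/2 for one child; (1/2)^2 = 1/4.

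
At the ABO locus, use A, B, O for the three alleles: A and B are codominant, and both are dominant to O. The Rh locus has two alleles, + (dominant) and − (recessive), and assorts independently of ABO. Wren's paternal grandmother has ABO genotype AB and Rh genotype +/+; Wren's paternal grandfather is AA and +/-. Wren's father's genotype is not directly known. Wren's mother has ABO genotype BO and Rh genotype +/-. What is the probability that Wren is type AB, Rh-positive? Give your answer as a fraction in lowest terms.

Wren's father's ABO genotype from AB × AA: 1/2 AA, 1/2 AB.
Crossing each possibility with the mother BO and summing P(type AB): 1/2·1/2 + 1/2·1/4 = 3/8.
Similarly for Rh via the father's Rh distribution: P(Rh+) = 7/8.
Independent loci: 3/8 × 7/8 = 21/64.

21/64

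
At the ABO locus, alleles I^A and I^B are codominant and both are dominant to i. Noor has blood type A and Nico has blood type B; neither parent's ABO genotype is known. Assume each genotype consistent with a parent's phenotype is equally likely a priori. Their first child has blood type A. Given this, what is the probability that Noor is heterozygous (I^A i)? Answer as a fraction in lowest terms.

Possible genotypes: Noor ∈ {I^A I^A, I^A i}; Nico ∈ {I^B I^B, I^B i}.
Weight each parental genotype pair by prior × P(type-A child):
  I^A I^A × I^B i: posterior weight 2/3.
  I^A i × I^B i: posterior weight 1/3.
Sum the posterior weight over pairs where Noor is I^A i: 1/3.

1/3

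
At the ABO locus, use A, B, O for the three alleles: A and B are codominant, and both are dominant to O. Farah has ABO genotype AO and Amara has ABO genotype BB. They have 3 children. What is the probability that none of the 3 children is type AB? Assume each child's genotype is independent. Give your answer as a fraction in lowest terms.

1/8

ABO cross AO × BB → 1/2 B, 1/2 AB.
So P(type AB) = 1/2 per child.
P(not type AB) = 1/2 for one child; (1/2)^3 = 1/8.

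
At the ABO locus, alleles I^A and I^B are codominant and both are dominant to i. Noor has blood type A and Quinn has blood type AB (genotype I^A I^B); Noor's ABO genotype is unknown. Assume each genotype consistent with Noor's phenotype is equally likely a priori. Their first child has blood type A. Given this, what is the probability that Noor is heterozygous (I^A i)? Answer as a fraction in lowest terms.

1/2

Possible genotypes: Noor ∈ {I^A I^A, I^A i}; Quinn ∈ {I^A I^B}.
Weight each parental genotype pair by prior × P(type-A child):
  I^A I^A × I^A I^B: posterior weight 1/2.
  I^A i × I^A I^B: posterior weight 1/2.
Sum the posterior weight over pairs where Noor is I^A i: 1/2.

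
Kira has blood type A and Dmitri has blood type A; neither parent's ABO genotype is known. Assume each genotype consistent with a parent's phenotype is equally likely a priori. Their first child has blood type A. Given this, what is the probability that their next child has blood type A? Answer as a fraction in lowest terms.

Possible genotypes: Kira ∈ {I^A I^A, I^A i}; Dmitri ∈ {I^A I^A, I^A i}.
Weight each parental genotype pair by prior × P(type-A child):
  I^A I^A × I^A I^A: posterior weight 4/15; P(next child type A) = 1.
  I^A I^A × I^A i: posterior weight 4/15; P(next child type A) = 1.
  I^A i × I^A I^A: posterior weight 4/15; P(next child type A) = 1.
  I^A i × I^A i: posterior weight 1/5; P(next child type A) = 3/4.
Weighted sum = 19/20.

19/20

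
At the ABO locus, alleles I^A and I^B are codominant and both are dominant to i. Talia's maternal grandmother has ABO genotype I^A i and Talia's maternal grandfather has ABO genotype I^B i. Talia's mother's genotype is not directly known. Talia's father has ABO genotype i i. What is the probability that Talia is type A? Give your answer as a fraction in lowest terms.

Talia's mother's ABO genotype from I^A i × I^B i: 1/4 I^A I^B, 1/4 I^A i, 1/4 I^B i, 1/4 i i.
Crossing each possibility with the father i i and summing P(type A): 1/4·1/2 + 1/4·1/2 + 1/4·0 + 1/4·0 = 1/4.

1/4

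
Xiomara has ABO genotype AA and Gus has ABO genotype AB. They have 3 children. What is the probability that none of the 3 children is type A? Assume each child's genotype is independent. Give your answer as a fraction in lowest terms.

ABO cross AA × AB → 1/2 A, 1/2 AB.
So P(type A) = 1/2 per child.
P(not type A) = 1/2 for one child; (1/2)^3 = 1/8.

1/8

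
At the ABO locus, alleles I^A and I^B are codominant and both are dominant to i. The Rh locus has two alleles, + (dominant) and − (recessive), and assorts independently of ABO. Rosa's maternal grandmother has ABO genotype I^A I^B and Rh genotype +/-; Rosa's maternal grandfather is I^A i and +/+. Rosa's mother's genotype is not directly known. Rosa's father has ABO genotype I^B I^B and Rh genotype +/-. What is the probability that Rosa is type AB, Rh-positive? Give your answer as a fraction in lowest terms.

7/16

Rosa's mother's ABO genotype from I^A I^B × I^A i: 1/4 I^A I^A, 1/4 I^A I^B, 1/4 I^A i, 1/4 I^B i.
Crossing each possibility with the father I^B I^B and summing P(type AB): 1/4·1 + 1/4·1/2 + 1/4·1/2 + 1/4·0 = 1/2.
Similarly for Rh via the mother's Rh distribution: P(Rh+) = 7/8.
Independent loci: 1/2 × 7/8 = 7/16.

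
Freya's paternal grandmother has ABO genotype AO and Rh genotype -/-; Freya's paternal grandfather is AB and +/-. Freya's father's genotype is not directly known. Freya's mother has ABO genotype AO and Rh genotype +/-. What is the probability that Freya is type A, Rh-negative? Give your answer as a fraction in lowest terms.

15/64

Freya's father's ABO genotype from AO × AB: 1/4 AA, 1/4 AB, 1/4 AO, 1/4 BO.
Crossing each possibility with the mother AO and summing P(type A): 1/4·1 + 1/4·1/2 + 1/4·3/4 + 1/4·1/4 = 5/8.
Similarly for Rh via the father's Rh distribution: P(Rh-) = 3/8.
Independent loci: 5/8 × 3/8 = 15/64.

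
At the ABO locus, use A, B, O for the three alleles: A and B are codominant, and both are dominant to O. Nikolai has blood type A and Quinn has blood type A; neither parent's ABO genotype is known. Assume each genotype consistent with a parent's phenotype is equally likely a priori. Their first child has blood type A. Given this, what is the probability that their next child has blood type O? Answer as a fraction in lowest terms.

Possible genotypes: Nikolai ∈ {AA, AO}; Quinn ∈ {AA, AO}.
Weight each parental genotype pair by prior × P(type-A child):
  AA × AA: posterior weight 4/15; P(next child type O) = 0.
  AA × AO: posterior weight 4/15; P(next child type O) = 0.
  AO × AA: posterior weight 4/15; P(next child type O) = 0.
  AO × AO: posterior weight 1/5; P(next child type O) = 1/4.
Weighted sum = 1/20.

1/20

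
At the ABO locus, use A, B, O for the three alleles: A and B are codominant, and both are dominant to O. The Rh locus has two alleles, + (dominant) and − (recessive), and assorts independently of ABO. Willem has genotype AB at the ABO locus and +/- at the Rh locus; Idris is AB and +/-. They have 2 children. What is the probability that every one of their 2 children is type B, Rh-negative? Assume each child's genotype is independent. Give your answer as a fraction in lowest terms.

1/256

ABO cross AB × AB → 1/4 A, 1/4 B, 1/2 AB.
Rh cross +/- × +/- → 3/4 Rh+, 1/4 Rh-; so P(type B, Rh-negative) = 1/4 × 1/4 = 1/16 per child.
All 2 independent: (1/16)^2 = 1/256.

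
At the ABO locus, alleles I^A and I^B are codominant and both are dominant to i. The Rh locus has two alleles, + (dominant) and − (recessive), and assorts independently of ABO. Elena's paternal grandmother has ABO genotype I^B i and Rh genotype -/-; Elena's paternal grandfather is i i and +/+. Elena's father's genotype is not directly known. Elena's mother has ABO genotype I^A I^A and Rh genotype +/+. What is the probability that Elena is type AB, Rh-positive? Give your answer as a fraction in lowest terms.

Elena's father's ABO genotype from I^B i × i i: 1/2 I^B i, 1/2 i i.
Crossing each possibility with the mother I^A I^A and summing P(type AB): 1/2·1/2 + 1/2·0 = 1/4.
Similarly for Rh via the father's Rh distribution: P(Rh+) = 1.
Independent loci: 1/4 × 1 = 1/4.

1/4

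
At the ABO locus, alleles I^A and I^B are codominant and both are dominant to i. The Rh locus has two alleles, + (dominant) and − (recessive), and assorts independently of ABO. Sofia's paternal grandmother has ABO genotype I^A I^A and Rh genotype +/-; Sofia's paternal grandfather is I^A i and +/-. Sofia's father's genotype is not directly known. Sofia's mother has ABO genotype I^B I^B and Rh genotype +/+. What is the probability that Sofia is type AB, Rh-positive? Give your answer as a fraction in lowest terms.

3/4

Sofia's father's ABO genotype from I^A I^A × I^A i: 1/2 I^A I^A, 1/2 I^A i.
Crossing each possibility with the mother I^B I^B and summing P(type AB): 1/2·1 + 1/2·1/2 = 3/4.
Similarly for Rh via the father's Rh distribution: P(Rh+) = 1.
Independent loci: 3/4 × 1 = 3/4.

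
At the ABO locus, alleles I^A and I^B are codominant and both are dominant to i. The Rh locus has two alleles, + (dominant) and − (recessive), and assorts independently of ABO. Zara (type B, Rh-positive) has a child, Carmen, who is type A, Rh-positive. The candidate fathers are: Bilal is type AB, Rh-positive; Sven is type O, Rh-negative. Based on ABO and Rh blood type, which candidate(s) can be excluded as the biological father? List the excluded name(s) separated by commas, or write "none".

A candidate is excluded only if no genotype consistent with his phenotype could produce a type A, Rh-positive child with a type B, Rh-positive mother.
Sven (type O, Rh-): no genotype consistent with that phenotype can produce a type-A Rh+ child with a type-B mother.

Sven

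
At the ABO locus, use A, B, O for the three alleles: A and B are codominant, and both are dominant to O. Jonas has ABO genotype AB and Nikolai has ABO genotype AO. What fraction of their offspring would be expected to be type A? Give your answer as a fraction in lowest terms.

ABO cross AB × AO → offspring phenotypes: 1/2 A, 1/4 B, 1/4 AB.
So P(type A) = 1/2.

1/2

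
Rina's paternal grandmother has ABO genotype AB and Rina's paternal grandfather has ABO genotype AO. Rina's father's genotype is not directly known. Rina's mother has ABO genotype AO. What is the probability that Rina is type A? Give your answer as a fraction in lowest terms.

5/8

Rina's father's ABO genotype from AB × AO: 1/4 AA, 1/4 AB, 1/4 AO, 1/4 BO.
Crossing each possibility with the mother AO and summing P(type A): 1/4·1 + 1/4·1/2 + 1/4·3/4 + 1/4·1/4 = 5/8.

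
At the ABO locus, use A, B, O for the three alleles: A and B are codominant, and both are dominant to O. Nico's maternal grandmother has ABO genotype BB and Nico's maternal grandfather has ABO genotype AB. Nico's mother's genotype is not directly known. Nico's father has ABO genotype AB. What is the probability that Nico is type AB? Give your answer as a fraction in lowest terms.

Nico's mother's ABO genotype from BB × AB: 1/2 AB, 1/2 BB.
Crossing each possibility with the father AB and summing P(type AB): 1/2·1/2 + 1/2·1/2 = 1/2.

1/2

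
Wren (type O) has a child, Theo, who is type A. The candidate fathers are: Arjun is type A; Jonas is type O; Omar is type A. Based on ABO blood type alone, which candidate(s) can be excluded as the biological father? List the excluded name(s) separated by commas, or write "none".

A candidate is excluded only if no genotype consistent with his phenotype could produce a type A child with a type O mother.
Jonas (type O): no genotype consistent with that phenotype can produce a type-A child with a type-O mother.

Jonas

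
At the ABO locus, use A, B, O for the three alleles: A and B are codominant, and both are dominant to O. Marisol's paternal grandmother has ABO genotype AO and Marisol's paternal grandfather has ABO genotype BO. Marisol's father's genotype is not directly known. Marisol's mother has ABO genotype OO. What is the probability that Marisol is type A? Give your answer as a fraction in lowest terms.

1/4

Marisol's father's ABO genotype from AO × BO: 1/4 AB, 1/4 AO, 1/4 BO, 1/4 OO.
Crossing each possibility with the mother OO and summing P(type A): 1/4·1/2 + 1/4·1/2 + 1/4·0 + 1/4·0 = 1/4.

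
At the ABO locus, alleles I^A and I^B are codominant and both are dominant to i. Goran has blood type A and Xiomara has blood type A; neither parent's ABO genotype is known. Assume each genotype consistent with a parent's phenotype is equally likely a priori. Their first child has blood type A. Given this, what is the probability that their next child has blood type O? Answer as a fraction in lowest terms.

Possible genotypes: Goran ∈ {I^A I^A, I^A i}; Xiomara ∈ {I^A I^A, I^A i}.
Weight each parental genotype pair by prior × P(type-A child):
  I^A I^A × I^A I^A: posterior weight 4/15; P(next child type O) = 0.
  I^A I^A × I^A i: posterior weight 4/15; P(next child type O) = 0.
  I^A i × I^A I^A: posterior weight 4/15; P(next child type O) = 0.
  I^A i × I^A i: posterior weight 1/5; P(next child type O) = 1/4.
Weighted sum = 1/20.

1/20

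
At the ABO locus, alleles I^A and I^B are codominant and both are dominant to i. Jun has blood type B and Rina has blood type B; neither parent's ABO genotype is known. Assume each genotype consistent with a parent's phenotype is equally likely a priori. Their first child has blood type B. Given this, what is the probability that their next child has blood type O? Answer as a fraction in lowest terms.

1/20

Possible genotypes: Jun ∈ {I^B I^B, I^B i}; Rina ∈ {I^B I^B, I^B i}.
Weight each parental genotype pair by prior × P(type-B child):
  I^B I^B × I^B I^B: posterior weight 4/15; P(next child type O) = 0.
  I^B I^B × I^B i: posterior weight 4/15; P(next child type O) = 0.
  I^B i × I^B I^B: posterior weight 4/15; P(next child type O) = 0.
  I^B i × I^B i: posterior weight 1/5; P(next child type O) = 1/4.
Weighted sum = 1/20.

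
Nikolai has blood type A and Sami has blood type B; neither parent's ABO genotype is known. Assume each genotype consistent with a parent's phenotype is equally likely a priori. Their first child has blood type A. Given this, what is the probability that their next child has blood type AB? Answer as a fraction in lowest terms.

Possible genotypes: Nikolai ∈ {I^A I^A, I^A i}; Sami ∈ {I^B I^B, I^B i}.
Weight each parental genotype pair by prior × P(type-A child):
  I^A I^A × I^B i: posterior weight 2/3; P(next child type AB) = 1/2.
  I^A i × I^B i: posterior weight 1/3; P(next child type AB) = 1/4.
Weighted sum = 5/12.

5/12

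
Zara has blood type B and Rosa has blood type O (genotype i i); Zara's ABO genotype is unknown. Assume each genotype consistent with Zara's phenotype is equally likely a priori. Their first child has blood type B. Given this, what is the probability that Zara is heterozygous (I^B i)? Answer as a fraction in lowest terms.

Possible genotypes: Zara ∈ {I^B I^B, I^B i}; Rosa ∈ {i i}.
Weight each parental genotype pair by prior × P(type-B child):
  I^B I^B × i i: posterior weight 2/3.
  I^B i × i i: posterior weight 1/3.
Sum the posterior weight over pairs where Zara is I^B i: 1/3.

1/3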